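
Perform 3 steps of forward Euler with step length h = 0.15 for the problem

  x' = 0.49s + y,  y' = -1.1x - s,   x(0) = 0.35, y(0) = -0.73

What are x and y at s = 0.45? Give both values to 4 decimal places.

Euler on (x,y): x_{n+1} = x_n + h·x', y_{n+1} = y_n + h·y'.
0.000000: (0.350000, -0.730000); f=(-0.730000, -0.385000) → (0.240500, -0.787750)
0.150000: (0.240500, -0.787750); f=(-0.714250, -0.414550) → (0.133362, -0.849932)
0.300000: (0.133362, -0.849932); f=(-0.702932, -0.446699) → (0.027923, -0.916937)
(x(0.45), y(0.45)) ≈ (0.0279, -0.9169)

0.0279, -0.9169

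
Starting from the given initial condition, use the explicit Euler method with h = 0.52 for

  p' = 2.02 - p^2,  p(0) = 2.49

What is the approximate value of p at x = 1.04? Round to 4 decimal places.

Euler: p_{n+1} = p_n + h·f(x_n, p_n).
x=0.000000, p=2.490000: f=-4.180100 → p ← 2.490000 + 0.52·(-4.180100) = 0.316348
x=0.520000, p=0.316348: f=1.919924 → p ← 0.316348 + 0.52·1.919924 = 1.314708
p(1.04) ≈ 1.3147

1.3147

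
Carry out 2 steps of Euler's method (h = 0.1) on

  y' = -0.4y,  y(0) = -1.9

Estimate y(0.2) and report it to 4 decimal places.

-1.7510

Euler: y_{n+1} = y_n + h·f(t_n, y_n).
t=0.000000, y=-1.900000: f=0.760000 → y ← -1.900000 + 0.1·0.760000 = -1.824000
t=0.100000, y=-1.824000: f=0.729600 → y ← -1.824000 + 0.1·0.729600 = -1.751040
y(0.2) ≈ -1.7510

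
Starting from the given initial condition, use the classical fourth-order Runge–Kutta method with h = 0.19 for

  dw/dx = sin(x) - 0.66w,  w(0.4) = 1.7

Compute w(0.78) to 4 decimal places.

1.5110

RK4: k1 = f(x_n, w_n); k2 = f(x_n + h/2, w_n + (h/2)·k1); k3 = f(x_n + h/2, w_n + (h/2)·k2); k4 = f(x_n + h, w_n + h·k3); w_{n+1} = w_n + (h/6)·(k1 + 2k2 + 2k3 + k4).
x=0.400000, w=1.700000:
  k1 = f(0.400000, 1.700000) = -0.732582
  k2 = f(0.495000, 1.630405) = -0.601035
  k3 = f(0.495000, 1.642902) = -0.609283
  k4 = f(0.590000, 1.584236) = -0.489235
  w ← 1.700000 + (0.19/6)·(k1 + 2k2 + 2k3 + k4) = 1.584656
x=0.590000, w=1.584656:
  k1 = f(0.590000, 1.584656) = -0.489512
  k2 = f(0.685000, 1.538152) = -0.382507
  k3 = f(0.685000, 1.548317) = -0.389216
  k4 = f(0.780000, 1.510704) = -0.293786
  w ← 1.584656 + (0.19/6)·(k1 + 2k2 + 2k3 + k4) = 1.510975
w(0.78) ≈ 1.5110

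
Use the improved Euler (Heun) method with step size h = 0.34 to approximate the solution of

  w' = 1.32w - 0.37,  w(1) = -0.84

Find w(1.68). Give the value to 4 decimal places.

Heun: k1 = f(t_n, w_n); k2 = f(t_n + h, w_n + h·k1); w_{n+1} = w_n + (h/2)·(k1 + k2).
t=1.000000, w=-0.840000:
  k1 = f(1.000000, -0.840000) = -1.478800
  k2 = f(1.340000, -1.342792) = -2.142485
  w ← -0.840000 + (0.34/2)·(-1.478800 + (-2.142485)) = -1.455619
t=1.340000, w=-1.455619:
  k1 = f(1.340000, -1.455619) = -2.291416
  k2 = f(1.680000, -2.234700) = -3.319804
  w ← -1.455619 + (0.34/2)·(-2.291416 + (-3.319804)) = -2.409526
w(1.68) ≈ -2.4095

-2.4095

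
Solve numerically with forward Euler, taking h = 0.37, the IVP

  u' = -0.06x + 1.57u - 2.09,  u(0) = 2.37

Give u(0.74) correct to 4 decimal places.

3.9192

Euler: u_{n+1} = u_n + h·f(x_n, u_n).
x=0.000000, u=2.370000: f=1.630900 → u ← 2.370000 + 0.37·1.630900 = 2.973433
x=0.370000, u=2.973433: f=2.556090 → u ← 2.973433 + 0.37·2.556090 = 3.919186
u(0.74) ≈ 3.9192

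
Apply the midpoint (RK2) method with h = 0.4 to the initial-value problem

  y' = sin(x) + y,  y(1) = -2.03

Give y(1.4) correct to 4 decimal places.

-2.5643

Midpoint: k1 = f(x_n, y_n); k2 = f(x_n + h/2, y_n + (h/2)·k1); y_{n+1} = y_n + h·k2.
x=1.000000, y=-2.030000:
  k1 = f(1.000000, -2.030000) = -1.188529
  k2 = f(1.200000, -2.267706) = -1.335667
  y ← -2.030000 + 0.4·(-1.335667) = -2.564267
y(1.4) ≈ -2.5643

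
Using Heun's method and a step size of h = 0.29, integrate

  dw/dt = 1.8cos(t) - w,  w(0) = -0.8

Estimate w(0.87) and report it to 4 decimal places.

Heun: k1 = f(t_n, w_n); k2 = f(t_n + h, w_n + h·k1); w_{n+1} = w_n + (h/2)·(k1 + k2).
t=0.000000, w=-0.800000:
  k1 = f(0.000000, -0.800000) = 2.600000
  k2 = f(0.290000, -0.046000) = 1.770839
  w ← -0.800000 + (0.29/2)·(2.600000 + 1.770839) = -0.166228
t=0.290000, w=-0.166228:
  k1 = f(0.290000, -0.166228) = 1.891067
  k2 = f(0.580000, 0.382181) = 1.123452
  w ← -0.166228 + (0.29/2)·(1.891067 + 1.123452) = 0.270877
t=0.580000, w=0.270877:
  k1 = f(0.580000, 0.270877) = 1.234756
  k2 = f(0.870000, 0.628956) = 0.531732
  w ← 0.270877 + (0.29/2)·(1.234756 + 0.531732) = 0.527018
w(0.87) ≈ 0.5270

0.5270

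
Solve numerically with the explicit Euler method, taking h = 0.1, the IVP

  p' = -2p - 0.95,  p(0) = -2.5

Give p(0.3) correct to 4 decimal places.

Euler: p_{n+1} = p_n + h·f(t_n, p_n).
t=0.000000, p=-2.500000: f=4.050000 → p ← -2.500000 + 0.1·4.050000 = -2.095000
t=0.100000, p=-2.095000: f=3.240000 → p ← -2.095000 + 0.1·3.240000 = -1.771000
t=0.200000, p=-1.771000: f=2.592000 → p ← -1.771000 + 0.1·2.592000 = -1.511800
p(0.3) ≈ -1.5118

-1.5118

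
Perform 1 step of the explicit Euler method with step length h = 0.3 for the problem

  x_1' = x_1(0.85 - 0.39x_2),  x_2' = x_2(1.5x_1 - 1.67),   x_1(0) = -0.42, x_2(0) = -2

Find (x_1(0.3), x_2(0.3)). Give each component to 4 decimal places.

-0.6254, -0.6200

Euler on (x_1,x_2): x_1_{n+1} = x_1_n + h·x_1', x_2_{n+1} = x_2_n + h·x_2'.
0.000000: (-0.420000, -2.000000); f=(-0.684600, 4.600000) → (-0.625380, -0.620000)
(x_1(0.3), x_2(0.3)) ≈ (-0.6254, -0.6200)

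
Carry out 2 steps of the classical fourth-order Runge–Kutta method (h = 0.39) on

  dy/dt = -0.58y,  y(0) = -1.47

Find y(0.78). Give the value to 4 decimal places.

RK4: k1 = f(t_n, y_n); k2 = f(t_n + h/2, y_n + (h/2)·k1); k3 = f(t_n + h/2, y_n + (h/2)·k2); k4 = f(t_n + h, y_n + h·k3); y_{n+1} = y_n + (h/6)·(k1 + 2k2 + 2k3 + k4).
t=0.000000, y=-1.470000:
  k1 = f(0.000000, -1.470000) = 0.852600
  k2 = f(0.195000, -1.303743) = 0.756171
  k3 = f(0.195000, -1.322547) = 0.767077
  k4 = f(0.390000, -1.170840) = 0.679087
  y ← -1.470000 + (0.39/6)·(k1 + 2k2 + 2k3 + k4) = -1.172418
t=0.390000, y=-1.172418:
  k1 = f(0.390000, -1.172418) = 0.680002
  k2 = f(0.585000, -1.039818) = 0.603094
  k3 = f(0.585000, -1.054815) = 0.611793
  k4 = f(0.780000, -0.933819) = 0.541615
  y ← -1.172418 + (0.39/6)·(k1 + 2k2 + 2k3 + k4) = -0.935078
y(0.78) ≈ -0.9351

-0.9351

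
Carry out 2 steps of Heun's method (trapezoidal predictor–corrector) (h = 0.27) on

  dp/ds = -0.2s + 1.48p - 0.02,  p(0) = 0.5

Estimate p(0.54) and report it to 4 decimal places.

Heun: k1 = f(s_n, p_n); k2 = f(s_n + h, p_n + h·k1); p_{n+1} = p_n + (h/2)·(k1 + k2).
s=0.000000, p=0.500000:
  k1 = f(0.000000, 0.500000) = 0.720000
  k2 = f(0.270000, 0.694400) = 0.953712
  p ← 0.500000 + (0.27/2)·(0.720000 + 0.953712) = 0.725951
s=0.270000, p=0.725951:
  k1 = f(0.270000, 0.725951) = 1.000408
  k2 = f(0.540000, 0.996061) = 1.346171
  p ← 0.725951 + (0.27/2)·(1.000408 + 1.346171) = 1.042739
p(0.54) ≈ 1.0427

1.0427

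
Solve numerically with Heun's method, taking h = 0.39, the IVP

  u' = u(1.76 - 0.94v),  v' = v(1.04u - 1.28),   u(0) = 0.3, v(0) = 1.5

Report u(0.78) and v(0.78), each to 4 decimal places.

0.5437, 0.7647

Heun on (u,v): k1 = f(t_n, state_n); k2 = f(t_n + h, state_n + h·k1); state_{n+1} = state_n + (h/2)·(k1 + k2).
0.000000: (0.300000, 1.500000)
  k1 = (0.105000, -1.452000)
  predictor → (0.340950, 0.933720)
  k2 = (0.300821, -0.864076)
  → (0.379135, 1.048365)
0.390000: (0.379135, 1.048365)
  k1 = (0.293654, -0.928537)
  predictor → (0.493660, 0.686236)
  k2 = (0.550401, -0.526064)
  → (0.543726, 0.764718)
(u(0.78), v(0.78)) ≈ (0.5437, 0.7647)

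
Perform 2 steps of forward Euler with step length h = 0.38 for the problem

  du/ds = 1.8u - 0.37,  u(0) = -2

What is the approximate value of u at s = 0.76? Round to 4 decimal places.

Euler: u_{n+1} = u_n + h·f(s_n, u_n).
s=0.000000, u=-2.000000: f=-3.970000 → u ← -2.000000 + 0.38·(-3.970000) = -3.508600
s=0.380000, u=-3.508600: f=-6.685480 → u ← -3.508600 + 0.38·(-6.685480) = -6.049082
u(0.76) ≈ -6.0491

-6.0491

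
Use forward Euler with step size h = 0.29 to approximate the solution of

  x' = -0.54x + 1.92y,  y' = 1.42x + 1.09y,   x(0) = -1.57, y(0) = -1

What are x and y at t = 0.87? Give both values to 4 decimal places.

-4.1291, -5.5222

Euler on (x,y): x_{n+1} = x_n + h·x', y_{n+1} = y_n + h·y'.
0.000000: (-1.570000, -1.000000); f=(-1.072200, -3.319400) → (-1.880938, -1.962626)
0.290000: (-1.880938, -1.962626); f=(-2.752535, -4.810194) → (-2.679173, -3.357582)
0.580000: (-2.679173, -3.357582); f=(-4.999805, -7.464191) → (-4.129117, -5.522198)
(x(0.87), y(0.87)) ≈ (-4.1291, -5.5222)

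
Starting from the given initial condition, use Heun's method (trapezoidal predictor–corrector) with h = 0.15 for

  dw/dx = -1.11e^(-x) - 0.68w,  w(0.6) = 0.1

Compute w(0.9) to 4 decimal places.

-0.0602

Heun: k1 = f(x_n, w_n); k2 = f(x_n + h, w_n + h·k1); w_{n+1} = w_n + (h/2)·(k1 + k2).
x=0.600000, w=0.100000:
  k1 = f(0.600000, 0.100000) = -0.677181
  k2 = f(0.750000, -0.001577) = -0.523254
  w ← 0.100000 + (0.15/2)·(-0.677181 + (-0.523254)) = 0.009967
x=0.750000, w=0.009967:
  k1 = f(0.750000, 0.009967) = -0.531105
  k2 = f(0.900000, -0.069698) = -0.403897
  w ← 0.009967 + (0.15/2)·(-0.531105 + (-0.403897)) = -0.060158
w(0.9) ≈ -0.0602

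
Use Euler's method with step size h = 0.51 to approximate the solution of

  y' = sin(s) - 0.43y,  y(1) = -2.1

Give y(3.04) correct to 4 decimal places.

Euler: y_{n+1} = y_n + h·f(s_n, y_n).
s=1.000000, y=-2.100000: f=1.744471 → y ← -2.100000 + 0.51·1.744471 = -1.210320
s=1.510000, y=-1.210320: f=1.518590 → y ← -1.210320 + 0.51·1.518590 = -0.435839
s=2.020000, y=-0.435839: f=1.088204 → y ← -0.435839 + 0.51·1.088204 = 0.119145
s=2.530000, y=0.119145: f=0.522940 → y ← 0.119145 + 0.51·0.522940 = 0.385844
y(3.04) ≈ 0.3858

0.3858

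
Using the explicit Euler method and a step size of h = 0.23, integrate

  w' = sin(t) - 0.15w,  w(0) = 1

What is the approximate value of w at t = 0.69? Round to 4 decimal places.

1.0528

Euler: w_{n+1} = w_n + h·f(t_n, w_n).
t=0.000000, w=1.000000: f=-0.150000 → w ← 1.000000 + 0.23·(-0.150000) = 0.965500
t=0.230000, w=0.965500: f=0.083153 → w ← 0.965500 + 0.23·0.083153 = 0.984625
t=0.460000, w=0.984625: f=0.296254 → w ← 0.984625 + 0.23·0.296254 = 1.052764
w(0.69) ≈ 1.0528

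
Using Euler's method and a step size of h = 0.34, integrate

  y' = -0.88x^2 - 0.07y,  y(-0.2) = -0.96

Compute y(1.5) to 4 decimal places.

-1.5321

Euler: y_{n+1} = y_n + h·f(x_n, y_n).
x=-0.200000, y=-0.960000: f=0.032000 → y ← -0.960000 + 0.34·0.032000 = -0.949120
x=0.140000, y=-0.949120: f=0.049190 → y ← -0.949120 + 0.34·0.049190 = -0.932395
x=0.480000, y=-0.932395: f=-0.137484 → y ← -0.932395 + 0.34·(-0.137484) = -0.979140
x=0.820000, y=-0.979140: f=-0.523172 → y ← -0.979140 + 0.34·(-0.523172) = -1.157018
x=1.160000, y=-1.157018: f=-1.103137 → y ← -1.157018 + 0.34·(-1.103137) = -1.532085
y(1.5) ≈ -1.5321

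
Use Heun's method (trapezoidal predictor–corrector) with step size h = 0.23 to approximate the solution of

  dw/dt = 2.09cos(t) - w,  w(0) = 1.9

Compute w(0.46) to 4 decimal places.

1.9346

Heun: k1 = f(t_n, w_n); k2 = f(t_n + h, w_n + h·k1); w_{n+1} = w_n + (h/2)·(k1 + k2).
t=0.000000, w=1.900000:
  k1 = f(0.000000, 1.900000) = 0.190000
  k2 = f(0.230000, 1.943700) = 0.091263
  w ← 1.900000 + (0.23/2)·(0.190000 + 0.091263) = 1.932345
t=0.230000, w=1.932345:
  k1 = f(0.230000, 1.932345) = 0.102618
  k2 = f(0.460000, 1.955947) = -0.083198
  w ← 1.932345 + (0.23/2)·(0.102618 + (-0.083198)) = 1.934579
w(0.46) ≈ 1.9346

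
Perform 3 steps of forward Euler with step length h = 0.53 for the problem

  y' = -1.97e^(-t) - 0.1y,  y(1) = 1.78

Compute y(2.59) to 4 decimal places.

0.8201

Euler: y_{n+1} = y_n + h·f(t_n, y_n).
t=1.000000, y=1.780000: f=-0.902722 → y ← 1.780000 + 0.53·(-0.902722) = 1.301557
t=1.530000, y=1.301557: f=-0.556731 → y ← 1.301557 + 0.53·(-0.556731) = 1.006490
t=2.060000, y=1.006490: f=-0.351733 → y ← 1.006490 + 0.53·(-0.351733) = 0.820071
y(2.59) ≈ 0.8201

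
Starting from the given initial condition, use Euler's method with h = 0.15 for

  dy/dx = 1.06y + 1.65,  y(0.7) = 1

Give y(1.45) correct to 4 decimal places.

Euler: y_{n+1} = y_n + h·f(x_n, y_n).
x=0.700000, y=1.000000: f=2.710000 → y ← 1.000000 + 0.15·2.710000 = 1.406500
x=0.850000, y=1.406500: f=3.140890 → y ← 1.406500 + 0.15·3.140890 = 1.877633
x=1.000000, y=1.877633: f=3.640292 → y ← 1.877633 + 0.15·3.640292 = 2.423677
x=1.150000, y=2.423677: f=4.219098 → y ← 2.423677 + 0.15·4.219098 = 3.056542
x=1.300000, y=3.056542: f=4.889934 → y ← 3.056542 + 0.15·4.889934 = 3.790032
y(1.45) ≈ 3.7900

3.7900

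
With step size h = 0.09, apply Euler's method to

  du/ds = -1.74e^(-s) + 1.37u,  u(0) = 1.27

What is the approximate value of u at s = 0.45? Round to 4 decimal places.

1.4106

Euler: u_{n+1} = u_n + h·f(s_n, u_n).
s=0.000000, u=1.270000: f=-0.000100 → u ← 1.270000 + 0.09·(-0.000100) = 1.269991
s=0.090000, u=1.269991: f=0.149647 → u ← 1.269991 + 0.09·0.149647 = 1.283459
s=0.180000, u=1.283459: f=0.304969 → u ← 1.283459 + 0.09·0.304969 = 1.310906
s=0.270000, u=1.310906: f=0.467662 → u ← 1.310906 + 0.09·0.467662 = 1.352996
s=0.360000, u=1.352996: f=0.639648 → u ← 1.352996 + 0.09·0.639648 = 1.410564
u(0.45) ≈ 1.4106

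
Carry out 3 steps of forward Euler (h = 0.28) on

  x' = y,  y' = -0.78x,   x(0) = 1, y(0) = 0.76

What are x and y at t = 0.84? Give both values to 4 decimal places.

1.4419, -0.0213

Euler on (x,y): x_{n+1} = x_n + h·x', y_{n+1} = y_n + h·y'.
0.000000: (1.000000, 0.760000); f=(0.760000, -0.780000) → (1.212800, 0.541600)
0.280000: (1.212800, 0.541600); f=(0.541600, -0.945984) → (1.364448, 0.276724)
0.560000: (1.364448, 0.276724); f=(0.276724, -1.064269) → (1.441931, -0.021271)
(x(0.84), y(0.84)) ≈ (1.4419, -0.0213)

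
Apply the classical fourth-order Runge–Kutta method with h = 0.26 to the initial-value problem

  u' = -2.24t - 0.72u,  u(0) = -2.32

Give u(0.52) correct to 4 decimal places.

-1.8638

RK4: k1 = f(t_n, u_n); k2 = f(t_n + h/2, u_n + (h/2)·k1); k3 = f(t_n + h/2, u_n + (h/2)·k2); k4 = f(t_n + h, u_n + h·k3); u_{n+1} = u_n + (h/6)·(k1 + 2k2 + 2k3 + k4).
t=0.000000, u=-2.320000:
  k1 = f(0.000000, -2.320000) = 1.670400
  k2 = f(0.130000, -2.102848) = 1.222851
  k3 = f(0.130000, -2.161029) = 1.264741
  k4 = f(0.260000, -1.991167) = 0.851240
  u ← -2.320000 + (0.26/6)·(k1 + 2k2 + 2k3 + k4) = -1.995138
t=0.260000, u=-1.995138:
  k1 = f(0.260000, -1.995138) = 0.854099
  k2 = f(0.390000, -1.884105) = 0.482955
  k3 = f(0.390000, -1.932353) = 0.517694
  k4 = f(0.520000, -1.860537) = 0.174787
  u ← -1.995138 + (0.26/6)·(k1 + 2k2 + 2k3 + k4) = -1.863830
u(0.52) ≈ -1.8638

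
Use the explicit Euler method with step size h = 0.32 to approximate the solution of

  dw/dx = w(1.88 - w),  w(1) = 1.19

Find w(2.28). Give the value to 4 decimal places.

1.8333

Euler: w_{n+1} = w_n + h·f(x_n, w_n).
x=1.000000, w=1.190000: f=0.821100 → w ← 1.190000 + 0.32·0.821100 = 1.452752
x=1.320000, w=1.452752: f=0.620685 → w ← 1.452752 + 0.32·0.620685 = 1.651371
x=1.640000, w=1.651371: f=0.377551 → w ← 1.651371 + 0.32·0.377551 = 1.772188
x=1.960000, w=1.772188: f=0.191064 → w ← 1.772188 + 0.32·0.191064 = 1.833328
w(2.28) ≈ 1.8333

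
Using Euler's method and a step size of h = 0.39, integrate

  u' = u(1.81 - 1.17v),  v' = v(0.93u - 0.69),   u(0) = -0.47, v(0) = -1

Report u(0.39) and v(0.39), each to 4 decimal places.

-1.0162, -0.5604

Euler on (u,v): u_{n+1} = u_n + h·u', v_{n+1} = v_n + h·v'.
0.000000: (-0.470000, -1.000000); f=(-1.400600, 1.127100) → (-1.016234, -0.560431)
(u(0.39), v(0.39)) ≈ (-1.0162, -0.5604)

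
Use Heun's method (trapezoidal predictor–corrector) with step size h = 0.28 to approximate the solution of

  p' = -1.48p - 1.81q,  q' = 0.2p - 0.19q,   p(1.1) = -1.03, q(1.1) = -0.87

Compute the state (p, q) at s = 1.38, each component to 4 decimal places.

-0.3392, -0.8568

Heun on (p,q): k1 = f(s_n, state_n); k2 = f(s_n + h, state_n + h·k1); state_{n+1} = state_n + (h/2)·(k1 + k2).
1.100000: (-1.030000, -0.870000)
  k1 = (3.099100, -0.040700)
  predictor → (-0.162252, -0.881396)
  k2 = (1.835460, 0.135015)
  → (-0.339162, -0.856796)
(p(1.38), q(1.38)) ≈ (-0.3392, -0.8568)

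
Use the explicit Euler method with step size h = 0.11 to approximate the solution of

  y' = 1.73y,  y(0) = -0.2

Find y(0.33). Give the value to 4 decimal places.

Euler: y_{n+1} = y_n + h·f(x_n, y_n).
x=0.000000, y=-0.200000: f=-0.346000 → y ← -0.200000 + 0.11·(-0.346000) = -0.238060
x=0.110000, y=-0.238060: f=-0.411844 → y ← -0.238060 + 0.11·(-0.411844) = -0.283363
x=0.220000, y=-0.283363: f=-0.490218 → y ← -0.283363 + 0.11·(-0.490218) = -0.337287
y(0.33) ≈ -0.3373

-0.3373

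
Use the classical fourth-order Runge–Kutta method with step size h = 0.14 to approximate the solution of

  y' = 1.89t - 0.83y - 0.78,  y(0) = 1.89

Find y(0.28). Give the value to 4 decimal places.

1.3719

RK4: k1 = f(t_n, y_n); k2 = f(t_n + h/2, y_n + (h/2)·k1); k3 = f(t_n + h/2, y_n + (h/2)·k2); k4 = f(t_n + h, y_n + h·k3); y_{n+1} = y_n + (h/6)·(k1 + 2k2 + 2k3 + k4).
t=0.000000, y=1.890000:
  k1 = f(0.000000, 1.890000) = -2.348700
  k2 = f(0.070000, 1.725591) = -2.079941
  k3 = f(0.070000, 1.744404) = -2.095555
  k4 = f(0.140000, 1.596622) = -1.840596
  y ← 1.890000 + (0.14/6)·(k1 + 2k2 + 2k3 + k4) = 1.597393
t=0.140000, y=1.597393:
  k1 = f(0.140000, 1.597393) = -1.841236
  k2 = f(0.210000, 1.468507) = -1.601961
  k3 = f(0.210000, 1.485256) = -1.615863
  k4 = f(0.280000, 1.371173) = -1.388873
  y ← 1.597393 + (0.14/6)·(k1 + 2k2 + 2k3 + k4) = 1.371859
y(0.28) ≈ 1.3719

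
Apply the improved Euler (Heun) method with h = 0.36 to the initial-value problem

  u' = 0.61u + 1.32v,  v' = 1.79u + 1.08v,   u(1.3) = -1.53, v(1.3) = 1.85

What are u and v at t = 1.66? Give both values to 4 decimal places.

Heun on (u,v): k1 = f(t_n, state_n); k2 = f(t_n + h, state_n + h·k1); state_{n+1} = state_n + (h/2)·(k1 + k2).
1.300000: (-1.530000, 1.850000)
  k1 = (1.508700, -0.740700)
  predictor → (-0.986868, 1.583348)
  k2 = (1.488030, -0.056478)
  → (-0.990589, 1.706508)
(u(1.66), v(1.66)) ≈ (-0.9906, 1.7065)

-0.9906, 1.7065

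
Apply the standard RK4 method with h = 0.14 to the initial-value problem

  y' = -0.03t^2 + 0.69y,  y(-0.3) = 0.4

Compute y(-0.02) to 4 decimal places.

0.4849

RK4: k1 = f(t_n, y_n); k2 = f(t_n + h/2, y_n + (h/2)·k1); k3 = f(t_n + h/2, y_n + (h/2)·k2); k4 = f(t_n + h, y_n + h·k3); y_{n+1} = y_n + (h/6)·(k1 + 2k2 + 2k3 + k4).
t=-0.300000, y=0.400000:
  k1 = f(-0.300000, 0.400000) = 0.273300
  k2 = f(-0.230000, 0.419131) = 0.287613
  k3 = f(-0.230000, 0.420133) = 0.288305
  k4 = f(-0.160000, 0.440363) = 0.303082
  y ← 0.400000 + (0.14/6)·(k1 + 2k2 + 2k3 + k4) = 0.440325
t=-0.160000, y=0.440325:
  k1 = f(-0.160000, 0.440325) = 0.303056
  k2 = f(-0.090000, 0.461539) = 0.318219
  k3 = f(-0.090000, 0.462600) = 0.318951
  k4 = f(-0.020000, 0.484978) = 0.334623
  y ← 0.440325 + (0.14/6)·(k1 + 2k2 + 2k3 + k4) = 0.484939
y(-0.02) ≈ 0.4849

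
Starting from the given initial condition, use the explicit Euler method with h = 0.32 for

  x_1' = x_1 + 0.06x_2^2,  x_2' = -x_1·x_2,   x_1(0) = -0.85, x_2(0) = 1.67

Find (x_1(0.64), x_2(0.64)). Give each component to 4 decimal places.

Euler on (x_1,x_2): x_1_{n+1} = x_1_n + h·x_1', x_2_{n+1} = x_2_n + h·x_2'.
0.000000: (-0.850000, 1.670000); f=(-0.682666, 1.419500) → (-1.068453, 2.124240)
0.320000: (-1.068453, 2.124240); f=(-0.797709, 2.269651) → (-1.323720, 2.850528)
(x_1(0.64), x_2(0.64)) ≈ (-1.3237, 2.8505)

-1.3237, 2.8505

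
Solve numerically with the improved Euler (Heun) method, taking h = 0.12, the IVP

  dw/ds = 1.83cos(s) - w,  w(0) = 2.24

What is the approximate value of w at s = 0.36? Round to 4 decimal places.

2.1025

Heun: k1 = f(s_n, w_n); k2 = f(s_n + h, w_n + h·k1); w_{n+1} = w_n + (h/2)·(k1 + k2).
s=0.000000, w=2.240000:
  k1 = f(0.000000, 2.240000) = -0.410000
  k2 = f(0.120000, 2.190800) = -0.373960
  w ← 2.240000 + (0.12/2)·(-0.410000 + (-0.373960)) = 2.192962
s=0.120000, w=2.192962:
  k1 = f(0.120000, 2.192962) = -0.376123
  k2 = f(0.240000, 2.147828) = -0.370279
  w ← 2.192962 + (0.12/2)·(-0.376123 + (-0.370279)) = 2.148178
s=0.240000, w=2.148178:
  k1 = f(0.240000, 2.148178) = -0.370630
  k2 = f(0.360000, 2.103703) = -0.391012
  w ← 2.148178 + (0.12/2)·(-0.370630 + (-0.391012)) = 2.102480
w(0.36) ≈ 2.1025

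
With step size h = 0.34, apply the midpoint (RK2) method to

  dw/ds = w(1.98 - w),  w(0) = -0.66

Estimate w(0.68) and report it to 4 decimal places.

Midpoint: k1 = f(s_n, w_n); k2 = f(s_n + h/2, w_n + (h/2)·k1); w_{n+1} = w_n + h·k2.
s=0.000000, w=-0.660000:
  k1 = f(0.000000, -0.660000) = -1.742400
  k2 = f(0.170000, -0.956208) = -2.807626
  w ← -0.660000 + 0.34·(-2.807626) = -1.614593
s=0.340000, w=-1.614593:
  k1 = f(0.340000, -1.614593) = -5.803803
  k2 = f(0.510000, -2.601239) = -11.916899
  w ← -1.614593 + 0.34·(-11.916899) = -5.666338
w(0.68) ≈ -5.6663

-5.6663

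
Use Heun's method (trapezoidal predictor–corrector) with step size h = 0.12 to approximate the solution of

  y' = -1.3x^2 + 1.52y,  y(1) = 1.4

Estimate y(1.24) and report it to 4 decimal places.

Heun: k1 = f(x_n, y_n); k2 = f(x_n + h, y_n + h·k1); y_{n+1} = y_n + (h/2)·(k1 + k2).
x=1.000000, y=1.400000:
  k1 = f(1.000000, 1.400000) = 0.828000
  k2 = f(1.120000, 1.499360) = 0.648307
  y ← 1.400000 + (0.12/2)·(0.828000 + 0.648307) = 1.488578
x=1.120000, y=1.488578:
  k1 = f(1.120000, 1.488578) = 0.631919
  k2 = f(1.240000, 1.564409) = 0.379021
  y ← 1.488578 + (0.12/2)·(0.631919 + 0.379021) = 1.549235
y(1.24) ≈ 1.5492

1.5492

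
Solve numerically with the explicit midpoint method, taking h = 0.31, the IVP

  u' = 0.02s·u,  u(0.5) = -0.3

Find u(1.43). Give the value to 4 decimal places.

Midpoint: k1 = f(s_n, u_n); k2 = f(s_n + h/2, u_n + (h/2)·k1); u_{n+1} = u_n + h·k2.
s=0.500000, u=-0.300000:
  k1 = f(0.500000, -0.300000) = -0.003000
  k2 = f(0.655000, -0.300465) = -0.003936
  u ← -0.300000 + 0.31·(-0.003936) = -0.301220
s=0.810000, u=-0.301220:
  k1 = f(0.810000, -0.301220) = -0.004880
  k2 = f(0.965000, -0.301977) = -0.005828
  u ← -0.301220 + 0.31·(-0.005828) = -0.303027
s=1.120000, u=-0.303027:
  k1 = f(1.120000, -0.303027) = -0.006788
  k2 = f(1.275000, -0.304079) = -0.007754
  u ← -0.303027 + 0.31·(-0.007754) = -0.305431
u(1.43) ≈ -0.3054

-0.3054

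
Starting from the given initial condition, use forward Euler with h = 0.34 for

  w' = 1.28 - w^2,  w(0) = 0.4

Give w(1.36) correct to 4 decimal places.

1.1233

Euler: w_{n+1} = w_n + h·f(t_n, w_n).
t=0.000000, w=0.400000: f=1.120000 → w ← 0.400000 + 0.34·1.120000 = 0.780800
t=0.340000, w=0.780800: f=0.670351 → w ← 0.780800 + 0.34·0.670351 = 1.008719
t=0.680000, w=1.008719: f=0.262485 → w ← 1.008719 + 0.34·0.262485 = 1.097964
t=1.020000, w=1.097964: f=0.074474 → w ← 1.097964 + 0.34·0.074474 = 1.123286
w(1.36) ≈ 1.1233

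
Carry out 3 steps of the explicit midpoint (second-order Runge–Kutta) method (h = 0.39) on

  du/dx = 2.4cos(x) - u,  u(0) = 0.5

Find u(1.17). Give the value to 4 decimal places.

1.3228

Midpoint: k1 = f(x_n, u_n); k2 = f(x_n + h/2, u_n + (h/2)·k1); u_{n+1} = u_n + h·k2.
x=0.000000, u=0.500000:
  k1 = f(0.000000, 0.500000) = 1.900000
  k2 = f(0.195000, 0.870500) = 1.484014
  u ← 0.500000 + 0.39·1.484014 = 1.078766
x=0.390000, u=1.078766:
  k1 = f(0.390000, 1.078766) = 1.141016
  k2 = f(0.585000, 1.301264) = 0.699645
  u ← 1.078766 + 0.39·0.699645 = 1.351627
x=0.780000, u=1.351627:
  k1 = f(0.780000, 1.351627) = 0.354565
  k2 = f(0.975000, 1.420767) = -0.073964
  u ← 1.351627 + 0.39·(-0.073964) = 1.322781
u(1.17) ≈ 1.3228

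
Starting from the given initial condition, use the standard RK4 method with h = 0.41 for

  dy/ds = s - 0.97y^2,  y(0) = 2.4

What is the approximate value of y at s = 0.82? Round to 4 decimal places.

1.0229

RK4: k1 = f(s_n, y_n); k2 = f(s_n + h/2, y_n + (h/2)·k1); k3 = f(s_n + h/2, y_n + (h/2)·k2); k4 = f(s_n + h, y_n + h·k3); y_{n+1} = y_n + (h/6)·(k1 + 2k2 + 2k3 + k4).
s=0.000000, y=2.400000:
  k1 = f(0.000000, 2.400000) = -5.587200
  k2 = f(0.205000, 1.254624) = -1.321859
  k3 = f(0.205000, 2.129019) = -4.191740
  k4 = f(0.410000, 0.681387) = -0.040359
  y ← 2.400000 + (0.41/6)·(k1 + 2k2 + 2k3 + k4) = 1.261925
s=0.410000, y=1.261925:
  k1 = f(0.410000, 1.261925) = -1.134681
  k2 = f(0.615000, 1.029315) = -0.412705
  k3 = f(0.615000, 1.177320) = -0.729501
  k4 = f(0.820000, 0.962830) = -0.079230
  y ← 1.261925 + (0.41/6)·(k1 + 2k2 + 2k3 + k4) = 1.022873
y(0.82) ≈ 1.0229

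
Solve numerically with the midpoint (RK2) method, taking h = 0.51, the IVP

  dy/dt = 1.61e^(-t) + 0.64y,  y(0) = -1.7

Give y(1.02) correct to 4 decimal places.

-1.7106

Midpoint: k1 = f(t_n, y_n); k2 = f(t_n + h/2, y_n + (h/2)·k1); y_{n+1} = y_n + h·k2.
t=0.000000, y=-1.700000:
  k1 = f(0.000000, -1.700000) = 0.522000
  k2 = f(0.255000, -1.566890) = 0.244806
  y ← -1.700000 + 0.51·0.244806 = -1.575149
t=0.510000, y=-1.575149:
  k1 = f(0.510000, -1.575149) = -0.041297
  k2 = f(0.765000, -1.585680) = -0.265647
  y ← -1.575149 + 0.51·(-0.265647) = -1.710629
y(1.02) ≈ -1.7106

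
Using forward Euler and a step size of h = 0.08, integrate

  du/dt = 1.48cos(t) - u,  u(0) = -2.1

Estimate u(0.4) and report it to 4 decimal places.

-0.8902

Euler: u_{n+1} = u_n + h·f(t_n, u_n).
t=0.000000, u=-2.100000: f=3.580000 → u ← -2.100000 + 0.08·3.580000 = -1.813600
t=0.080000, u=-1.813600: f=3.288867 → u ← -1.813600 + 0.08·3.288867 = -1.550491
t=0.160000, u=-1.550491: f=3.011587 → u ← -1.550491 + 0.08·3.011587 = -1.309564
t=0.240000, u=-1.309564: f=2.747144 → u ← -1.309564 + 0.08·2.747144 = -1.089792
t=0.320000, u=-1.089792: f=2.494661 → u ← -1.089792 + 0.08·2.494661 = -0.890219
u(0.4) ≈ -0.8902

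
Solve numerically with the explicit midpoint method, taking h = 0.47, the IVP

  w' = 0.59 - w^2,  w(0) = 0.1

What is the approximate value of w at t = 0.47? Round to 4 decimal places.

0.3511

Midpoint: k1 = f(t_n, w_n); k2 = f(t_n + h/2, w_n + (h/2)·k1); w_{n+1} = w_n + h·k2.
t=0.000000, w=0.100000:
  k1 = f(0.000000, 0.100000) = 0.580000
  k2 = f(0.235000, 0.236300) = 0.534162
  w ← 0.100000 + 0.47·0.534162 = 0.351056
w(0.47) ≈ 0.3511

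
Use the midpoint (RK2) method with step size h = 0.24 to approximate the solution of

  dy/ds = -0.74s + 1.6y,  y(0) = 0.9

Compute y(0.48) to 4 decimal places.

1.8093

Midpoint: k1 = f(s_n, y_n); k2 = f(s_n + h/2, y_n + (h/2)·k1); y_{n+1} = y_n + h·k2.
s=0.000000, y=0.900000:
  k1 = f(0.000000, 0.900000) = 1.440000
  k2 = f(0.120000, 1.072800) = 1.627680
  y ← 0.900000 + 0.24·1.627680 = 1.290643
s=0.240000, y=1.290643:
  k1 = f(0.240000, 1.290643) = 1.887429
  k2 = f(0.360000, 1.517135) = 2.161016
  y ← 1.290643 + 0.24·2.161016 = 1.809287
y(0.48) ≈ 1.8093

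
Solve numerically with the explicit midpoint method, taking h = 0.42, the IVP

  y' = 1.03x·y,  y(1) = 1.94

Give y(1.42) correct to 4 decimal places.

3.1751

Midpoint: k1 = f(x_n, y_n); k2 = f(x_n + h/2, y_n + (h/2)·k1); y_{n+1} = y_n + h·k2.
x=1.000000, y=1.940000:
  k1 = f(1.000000, 1.940000) = 1.998200
  k2 = f(1.210000, 2.359622) = 2.940797
  y ← 1.940000 + 0.42·2.940797 = 3.175135
y(1.42) ≈ 3.1751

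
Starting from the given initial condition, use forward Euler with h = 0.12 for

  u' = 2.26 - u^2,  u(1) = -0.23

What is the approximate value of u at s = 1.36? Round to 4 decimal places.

Euler: u_{n+1} = u_n + h·f(s_n, u_n).
s=1.000000, u=-0.230000: f=2.207100 → u ← -0.230000 + 0.12·2.207100 = 0.034852
s=1.120000, u=0.034852: f=2.258785 → u ← 0.034852 + 0.12·2.258785 = 0.305906
s=1.240000, u=0.305906: f=2.166421 → u ← 0.305906 + 0.12·2.166421 = 0.565877
u(1.36) ≈ 0.5659

0.5659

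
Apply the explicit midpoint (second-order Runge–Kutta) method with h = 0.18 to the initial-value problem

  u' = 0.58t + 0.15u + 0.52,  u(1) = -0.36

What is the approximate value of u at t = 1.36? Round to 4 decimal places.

0.0650

Midpoint: k1 = f(t_n, u_n); k2 = f(t_n + h/2, u_n + (h/2)·k1); u_{n+1} = u_n + h·k2.
t=1.000000, u=-0.360000:
  k1 = f(1.000000, -0.360000) = 1.046000
  k2 = f(1.090000, -0.265860) = 1.112321
  u ← -0.360000 + 0.18·1.112321 = -0.159782
t=1.180000, u=-0.159782:
  k1 = f(1.180000, -0.159782) = 1.180433
  k2 = f(1.270000, -0.053543) = 1.248569
  u ← -0.159782 + 0.18·1.248569 = 0.064960
u(1.36) ≈ 0.0650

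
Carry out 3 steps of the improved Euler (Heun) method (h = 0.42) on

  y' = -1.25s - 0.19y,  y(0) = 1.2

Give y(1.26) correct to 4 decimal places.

0.0198

Heun: k1 = f(s_n, y_n); k2 = f(s_n + h, y_n + h·k1); y_{n+1} = y_n + (h/2)·(k1 + k2).
s=0.000000, y=1.200000:
  k1 = f(0.000000, 1.200000) = -0.228000
  k2 = f(0.420000, 1.104240) = -0.734806
  y ← 1.200000 + (0.42/2)·(-0.228000 + (-0.734806)) = 0.997811
s=0.420000, y=0.997811:
  k1 = f(0.420000, 0.997811) = -0.714584
  k2 = f(0.840000, 0.697686) = -1.182560
  y ← 0.997811 + (0.42/2)·(-0.714584 + (-1.182560)) = 0.599411
s=0.840000, y=0.599411:
  k1 = f(0.840000, 0.599411) = -1.163888
  k2 = f(1.260000, 0.110578) = -1.596010
  y ← 0.599411 + (0.42/2)·(-1.163888 + (-1.596010)) = 0.019832
y(1.26) ≈ 0.0198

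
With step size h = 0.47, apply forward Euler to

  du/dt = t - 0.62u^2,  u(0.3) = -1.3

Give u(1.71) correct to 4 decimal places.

Euler: u_{n+1} = u_n + h·f(t_n, u_n).
t=0.300000, u=-1.300000: f=-0.747800 → u ← -1.300000 + 0.47·(-0.747800) = -1.651466
t=0.770000, u=-1.651466: f=-0.920951 → u ← -1.651466 + 0.47·(-0.920951) = -2.084313
t=1.240000, u=-2.084313: f=-1.453503 → u ← -2.084313 + 0.47·(-1.453503) = -2.767459
u(1.71) ≈ -2.7675

-2.7675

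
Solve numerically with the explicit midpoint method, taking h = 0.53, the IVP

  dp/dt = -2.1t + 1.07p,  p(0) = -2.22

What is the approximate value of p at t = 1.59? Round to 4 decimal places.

Midpoint: k1 = f(t_n, p_n); k2 = f(t_n + h/2, p_n + (h/2)·k1); p_{n+1} = p_n + h·k2.
t=0.000000, p=-2.220000:
  k1 = f(0.000000, -2.220000) = -2.375400
  k2 = f(0.265000, -2.849481) = -3.605445
  p ← -2.220000 + 0.53·(-3.605445) = -4.130886
t=0.530000, p=-4.130886:
  k1 = f(0.530000, -4.130886) = -5.533048
  k2 = f(0.795000, -5.597143) = -7.658443
  p ← -4.130886 + 0.53·(-7.658443) = -8.189861
t=1.060000, p=-8.189861:
  k1 = f(1.060000, -8.189861) = -10.989151
  k2 = f(1.325000, -11.101986) = -14.661625
  p ← -8.189861 + 0.53·(-14.661625) = -15.960522
p(1.59) ≈ -15.9605

-15.9605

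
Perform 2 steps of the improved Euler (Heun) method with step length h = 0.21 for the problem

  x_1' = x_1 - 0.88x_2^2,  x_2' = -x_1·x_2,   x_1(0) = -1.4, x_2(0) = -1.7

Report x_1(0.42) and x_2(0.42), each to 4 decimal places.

Heun on (x_1,x_2): k1 = f(t_n, state_n); k2 = f(t_n + h, state_n + h·k1); state_{n+1} = state_n + (h/2)·(k1 + k2).
0.000000: (-1.400000, -1.700000)
  k1 = (-3.943200, -2.380000)
  predictor → (-2.228072, -2.199800)
  k2 = (-6.486498, -4.901313)
  → (-2.495118, -2.464538)
0.210000: (-2.495118, -2.464538)
  k1 = (-7.840191, -6.149313)
  predictor → (-4.141558, -3.755894)
  k2 = (-16.555487, -15.555253)
  → (-5.056664, -4.743517)
(x_1(0.42), x_2(0.42)) ≈ (-5.0567, -4.7435)

-5.0567, -4.7435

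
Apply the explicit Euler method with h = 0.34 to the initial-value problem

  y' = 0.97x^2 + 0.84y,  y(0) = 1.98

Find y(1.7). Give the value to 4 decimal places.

Euler: y_{n+1} = y_n + h·f(x_n, y_n).
x=0.000000, y=1.980000: f=1.663200 → y ← 1.980000 + 0.34·1.663200 = 2.545488
x=0.340000, y=2.545488: f=2.250342 → y ← 2.545488 + 0.34·2.250342 = 3.310604
x=0.680000, y=3.310604: f=3.229436 → y ← 3.310604 + 0.34·3.229436 = 4.408612
x=1.020000, y=4.408612: f=4.712422 → y ← 4.408612 + 0.34·4.712422 = 6.010836
x=1.360000, y=6.010836: f=6.843214 → y ← 6.010836 + 0.34·6.843214 = 8.337529
y(1.7) ≈ 8.3375

8.3375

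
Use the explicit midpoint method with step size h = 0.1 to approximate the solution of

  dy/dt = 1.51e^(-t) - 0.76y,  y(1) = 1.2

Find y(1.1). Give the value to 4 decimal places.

1.1630

Midpoint: k1 = f(t_n, y_n); k2 = f(t_n + h/2, y_n + (h/2)·k1); y_{n+1} = y_n + h·k2.
t=1.000000, y=1.200000:
  k1 = f(1.000000, 1.200000) = -0.356502
  k2 = f(1.050000, 1.182175) = -0.370047
  y ← 1.200000 + 0.1·(-0.370047) = 1.162995
y(1.1) ≈ 1.1630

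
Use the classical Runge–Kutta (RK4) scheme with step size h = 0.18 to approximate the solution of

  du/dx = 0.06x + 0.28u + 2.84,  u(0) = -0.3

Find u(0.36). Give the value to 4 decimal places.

0.7479

RK4: k1 = f(x_n, u_n); k2 = f(x_n + h/2, u_n + (h/2)·k1); k3 = f(x_n + h/2, u_n + (h/2)·k2); k4 = f(x_n + h, u_n + h·k3); u_{n+1} = u_n + (h/6)·(k1 + 2k2 + 2k3 + k4).
x=0.000000, u=-0.300000:
  k1 = f(0.000000, -0.300000) = 2.756000
  k2 = f(0.090000, -0.051960) = 2.830851
  k3 = f(0.090000, -0.045223) = 2.832737
  k4 = f(0.180000, 0.209893) = 2.909570
  u ← -0.300000 + (0.18/6)·(k1 + 2k2 + 2k3 + k4) = 0.209782
x=0.180000, u=0.209782:
  k1 = f(0.180000, 0.209782) = 2.909539
  k2 = f(0.270000, 0.471641) = 2.988259
  k3 = f(0.270000, 0.478726) = 2.990243
  k4 = f(0.360000, 0.748026) = 3.071047
  u ← 0.209782 + (0.18/6)·(k1 + 2k2 + 2k3 + k4) = 0.747910
u(0.36) ≈ 0.7479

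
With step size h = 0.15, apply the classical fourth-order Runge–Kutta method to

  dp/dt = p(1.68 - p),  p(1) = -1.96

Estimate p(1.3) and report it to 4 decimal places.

-12.9481

RK4: k1 = f(t_n, p_n); k2 = f(t_n + h/2, p_n + (h/2)·k1); k3 = f(t_n + h/2, p_n + (h/2)·k2); k4 = f(t_n + h, p_n + h·k3); p_{n+1} = p_n + (h/6)·(k1 + 2k2 + 2k3 + k4).
t=1.000000, p=-1.960000:
  k1 = f(1.000000, -1.960000) = -7.134400
  k2 = f(1.075000, -2.495080) = -10.417159
  k3 = f(1.075000, -2.741287) = -12.120016
  k4 = f(1.150000, -3.778002) = -20.620346
  p ← -1.960000 + (0.15/6)·(k1 + 2k2 + 2k3 + k4) = -3.780727
t=1.150000, p=-3.780727:
  k1 = f(1.150000, -3.780727) = -20.645521
  k2 = f(1.225000, -5.329141) = -37.352707
  k3 = f(1.225000, -6.582180) = -54.383161
  k4 = f(1.300000, -11.938202) = -162.576835
  p ← -3.780727 + (0.15/6)·(k1 + 2k2 + 2k3 + k4) = -12.948080
p(1.3) ≈ -12.9481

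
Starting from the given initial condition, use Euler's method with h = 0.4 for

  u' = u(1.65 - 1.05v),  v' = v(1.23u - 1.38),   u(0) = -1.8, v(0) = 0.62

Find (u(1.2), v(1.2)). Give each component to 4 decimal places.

Euler on (u,v): u_{n+1} = u_n + h·u', v_{n+1} = v_n + h·v'.
0.000000: (-1.800000, 0.620000); f=(-1.798200, -2.228280) → (-2.519280, -0.271312)
0.400000: (-2.519280, -0.271312); f=(-4.874498, 1.215129) → (-4.469079, 0.214740)
0.800000: (-4.469079, 0.214740); f=(-6.366308, -1.476757) → (-7.015603, -0.375963)
(u(1.2), v(1.2)) ≈ (-7.0156, -0.3760)

-7.0156, -0.3760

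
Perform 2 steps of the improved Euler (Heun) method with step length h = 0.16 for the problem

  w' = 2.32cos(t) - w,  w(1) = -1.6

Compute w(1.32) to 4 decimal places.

-0.9203

Heun: k1 = f(t_n, w_n); k2 = f(t_n + h, w_n + h·k1); w_{n+1} = w_n + (h/2)·(k1 + k2).
t=1.000000, w=-1.600000:
  k1 = f(1.000000, -1.600000) = 2.853501
  k2 = f(1.160000, -1.143440) = 2.069907
  w ← -1.600000 + (0.16/2)·(2.853501 + 2.069907) = -1.206127
t=1.160000, w=-1.206127:
  k1 = f(1.160000, -1.206127) = 2.132595
  k2 = f(1.320000, -0.864912) = 1.440679
  w ← -1.206127 + (0.16/2)·(2.132595 + 1.440679) = -0.920265
w(1.32) ≈ -0.9203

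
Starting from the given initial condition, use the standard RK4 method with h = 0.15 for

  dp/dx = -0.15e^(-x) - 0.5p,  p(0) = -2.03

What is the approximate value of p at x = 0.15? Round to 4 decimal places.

-1.9034

RK4: k1 = f(x_n, p_n); k2 = f(x_n + h/2, p_n + (h/2)·k1); k3 = f(x_n + h/2, p_n + (h/2)·k2); k4 = f(x_n + h, p_n + h·k3); p_{n+1} = p_n + (h/6)·(k1 + 2k2 + 2k3 + k4).
x=0.000000, p=-2.030000:
  k1 = f(0.000000, -2.030000) = 0.865000
  k2 = f(0.075000, -1.965125) = 0.843401
  k3 = f(0.075000, -1.966745) = 0.844211
  k4 = f(0.150000, -1.903368) = 0.822578
  p ← -2.030000 + (0.15/6)·(k1 + 2k2 + 2k3 + k4) = -1.903430
p(0.15) ≈ -1.9034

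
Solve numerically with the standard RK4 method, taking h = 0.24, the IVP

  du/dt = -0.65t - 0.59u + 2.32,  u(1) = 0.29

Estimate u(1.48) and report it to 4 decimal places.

0.8483

RK4: k1 = f(t_n, u_n); k2 = f(t_n + h/2, u_n + (h/2)·k1); k3 = f(t_n + h/2, u_n + (h/2)·k2); k4 = f(t_n + h, u_n + h·k3); u_{n+1} = u_n + (h/6)·(k1 + 2k2 + 2k3 + k4).
t=1.000000, u=0.290000:
  k1 = f(1.000000, 0.290000) = 1.498900
  k2 = f(1.120000, 0.469868) = 1.314778
  k3 = f(1.120000, 0.447773) = 1.327814
  k4 = f(1.240000, 0.608675) = 1.154882
  u ← 0.290000 + (0.24/6)·(k1 + 2k2 + 2k3 + k4) = 0.607559
t=1.240000, u=0.607559:
  k1 = f(1.240000, 0.607559) = 1.155540
  k2 = f(1.360000, 0.746223) = 0.995728
  k3 = f(1.360000, 0.727046) = 1.007043
  k4 = f(1.480000, 0.849249) = 0.856943
  u ← 0.607559 + (0.24/6)·(k1 + 2k2 + 2k3 + k4) = 0.848280
u(1.48) ≈ 0.8483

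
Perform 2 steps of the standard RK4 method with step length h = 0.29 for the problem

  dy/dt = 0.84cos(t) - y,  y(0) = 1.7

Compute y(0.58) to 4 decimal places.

1.2982

RK4: k1 = f(t_n, y_n); k2 = f(t_n + h/2, y_n + (h/2)·k1); k3 = f(t_n + h/2, y_n + (h/2)·k2); k4 = f(t_n + h, y_n + h·k3); y_{n+1} = y_n + (h/6)·(k1 + 2k2 + 2k3 + k4).
t=0.000000, y=1.700000:
  k1 = f(0.000000, 1.700000) = -0.860000
  k2 = f(0.145000, 1.575300) = -0.744115
  k3 = f(0.145000, 1.592103) = -0.760918
  k4 = f(0.290000, 1.479334) = -0.674409
  y ← 1.700000 + (0.29/6)·(k1 + 2k2 + 2k3 + k4) = 1.480350
t=0.290000, y=1.480350:
  k1 = f(0.290000, 1.480350) = -0.675425
  k2 = f(0.435000, 1.382414) = -0.620643
  k3 = f(0.435000, 1.390357) = -0.628586
  k4 = f(0.580000, 1.298060) = -0.595432
  y ← 1.480350 + (0.29/6)·(k1 + 2k2 + 2k3 + k4) = 1.298167
y(0.58) ≈ 1.2982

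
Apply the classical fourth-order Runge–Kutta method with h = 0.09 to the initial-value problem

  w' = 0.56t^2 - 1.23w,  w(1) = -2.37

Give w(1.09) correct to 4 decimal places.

-2.0694

RK4: k1 = f(t_n, w_n); k2 = f(t_n + h/2, w_n + (h/2)·k1); k3 = f(t_n + h/2, w_n + (h/2)·k2); k4 = f(t_n + h, w_n + h·k3); w_{n+1} = w_n + (h/6)·(k1 + 2k2 + 2k3 + k4).
t=1.000000, w=-2.370000:
  k1 = f(1.000000, -2.370000) = 3.475100
  k2 = f(1.045000, -2.213621) = 3.334287
  k3 = f(1.045000, -2.219957) = 3.342081
  k4 = f(1.090000, -2.069213) = 3.210468
  w ← -2.370000 + (0.09/6)·(k1 + 2k2 + 2k3 + k4) = -2.069425
w(1.09) ≈ -2.0694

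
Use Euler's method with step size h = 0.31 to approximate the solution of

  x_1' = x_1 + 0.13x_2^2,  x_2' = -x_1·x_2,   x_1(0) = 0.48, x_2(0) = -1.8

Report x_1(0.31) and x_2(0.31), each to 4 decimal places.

0.7594, -1.5322

Euler on (x_1,x_2): x_1_{n+1} = x_1_n + h·x_1', x_2_{n+1} = x_2_n + h·x_2'.
0.000000: (0.480000, -1.800000); f=(0.901200, 0.864000) → (0.759372, -1.532160)
(x_1(0.31), x_2(0.31)) ≈ (0.7594, -1.5322)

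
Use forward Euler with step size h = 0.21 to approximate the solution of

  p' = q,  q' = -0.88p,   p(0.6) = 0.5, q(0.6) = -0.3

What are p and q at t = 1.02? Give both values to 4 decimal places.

0.3546, -0.4732

Euler on (p,q): p_{n+1} = p_n + h·p', q_{n+1} = q_n + h·q'.
0.600000: (0.500000, -0.300000); f=(-0.300000, -0.440000) → (0.437000, -0.392400)
0.810000: (0.437000, -0.392400); f=(-0.392400, -0.384560) → (0.354596, -0.473158)
(p(1.02), q(1.02)) ≈ (0.3546, -0.4732)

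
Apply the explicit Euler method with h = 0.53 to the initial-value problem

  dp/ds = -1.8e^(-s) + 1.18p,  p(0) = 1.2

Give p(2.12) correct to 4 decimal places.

2.0638

Euler: p_{n+1} = p_n + h·f(s_n, p_n).
s=0.000000, p=1.200000: f=-0.384000 → p ← 1.200000 + 0.53·(-0.384000) = 0.996480
s=0.530000, p=0.996480: f=0.116357 → p ← 0.996480 + 0.53·0.116357 = 1.058149
s=1.060000, p=1.058149: f=0.624996 → p ← 1.058149 + 0.53·0.624996 = 1.389397
s=1.590000, p=1.389397: f=1.272423 → p ← 1.389397 + 0.53·1.272423 = 2.063781
p(2.12) ≈ 2.0638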